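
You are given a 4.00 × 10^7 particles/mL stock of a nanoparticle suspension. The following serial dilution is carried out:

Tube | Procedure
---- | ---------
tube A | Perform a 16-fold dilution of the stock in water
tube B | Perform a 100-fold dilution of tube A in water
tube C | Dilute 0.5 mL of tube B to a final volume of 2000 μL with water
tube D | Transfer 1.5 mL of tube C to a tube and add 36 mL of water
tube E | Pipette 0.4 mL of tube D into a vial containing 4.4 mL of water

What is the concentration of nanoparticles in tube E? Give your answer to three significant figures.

20.8 particles/mL

Step 1: 16-fold → factor 16
Step 2: 100-fold → factor 100
Step 3: 0.5 mL brought to 2000 μL → factor 2/0.5 = 4
Step 4: 1.5 mL + 36 mL = 37.5 mL total → factor 37.5/1.5 = 25
Step 5: 0.4 mL + 4.4 mL = 4.8 mL total → factor 4.8/0.4 = 12
Overall dilution factor = 16 × 100 × 4 × 25 × 12 = 1.92 × 10^6
Final = 4.00 × 10^7 particles/mL / 1.92 × 10^6 = 20.8 particles/mL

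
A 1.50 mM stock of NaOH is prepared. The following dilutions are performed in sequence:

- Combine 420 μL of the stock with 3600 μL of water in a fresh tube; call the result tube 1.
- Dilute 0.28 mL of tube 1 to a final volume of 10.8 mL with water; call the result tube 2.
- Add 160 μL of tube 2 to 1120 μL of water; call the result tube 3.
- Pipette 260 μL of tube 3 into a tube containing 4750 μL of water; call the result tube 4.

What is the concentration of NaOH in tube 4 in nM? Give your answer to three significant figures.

Step 1: 420 μL + 3600 μL = 4020 μL total → factor 4020/420 = 9.5714
Step 2: 0.28 mL brought to 10.8 mL → factor 10.8/0.28 = 38.571
Step 3: 160 μL + 1120 μL = 1280 μL total → factor 1280/160 = 8
Step 4: 260 μL + 4750 μL = 5010 μL total → factor 5010/260 = 19.269
Dilution factor through tube 4 = 9.5714 × 38.571 × 8 × 19.269 = 56911
[tube 4] = 1.50 mM / 56911 = 2.636 × 10^-5 mM = 26.4 nM

26.4 nM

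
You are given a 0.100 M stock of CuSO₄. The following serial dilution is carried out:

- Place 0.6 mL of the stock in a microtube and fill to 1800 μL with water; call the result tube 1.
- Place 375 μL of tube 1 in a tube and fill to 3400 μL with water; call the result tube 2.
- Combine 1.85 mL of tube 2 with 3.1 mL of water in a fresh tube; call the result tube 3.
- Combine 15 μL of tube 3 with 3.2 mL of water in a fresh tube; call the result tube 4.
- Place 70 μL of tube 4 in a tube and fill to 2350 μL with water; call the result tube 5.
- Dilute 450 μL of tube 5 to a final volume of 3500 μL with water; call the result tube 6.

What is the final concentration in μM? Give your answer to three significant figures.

Step 1: 0.6 mL brought to 1800 μL → factor 1.8/0.6 = 3
Step 2: 375 μL brought to 3400 μL → factor 3400/375 = 9.0667
Step 3: 1.85 mL + 3.1 mL = 4.95 mL total → factor 4.95/1.85 = 2.6757
Step 4: 15 μL + 3.2 mL = 3215 μL total → factor 3215/15 = 214.33
Step 5: 70 μL brought to 2350 μL → factor 2350/70 = 33.571
Step 6: 450 μL brought to 3500 μL → factor 3500/450 = 7.7778
Overall dilution factor = 3 × 9.0667 × 2.6757 × 214.33 × 33.571 × 7.7778 = 4.073 × 10^6
Final = 0.100 M / 4.073 × 10^6 = 2.455 × 10^-8 M = 0.0246 μM

0.0246 μM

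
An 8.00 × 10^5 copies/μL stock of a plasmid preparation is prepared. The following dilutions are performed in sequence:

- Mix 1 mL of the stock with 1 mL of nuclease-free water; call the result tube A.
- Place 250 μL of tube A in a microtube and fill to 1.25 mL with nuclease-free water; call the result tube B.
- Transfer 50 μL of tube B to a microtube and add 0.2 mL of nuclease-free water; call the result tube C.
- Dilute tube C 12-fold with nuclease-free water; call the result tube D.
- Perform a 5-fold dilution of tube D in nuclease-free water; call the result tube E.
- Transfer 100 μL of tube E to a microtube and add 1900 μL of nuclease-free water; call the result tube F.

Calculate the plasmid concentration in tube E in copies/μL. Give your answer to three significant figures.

267 copies/μL

Step 1: 1 mL + 1 mL = 2 mL total → factor 2/1 = 2
Step 2: 250 μL brought to 1.25 mL → factor 1250/250 = 5
Step 3: 50 μL + 0.2 mL = 250 μL total → factor 250/50 = 5
Step 4: 12-fold → factor 12
Step 5: 5-fold → factor 5
Dilution factor through tube E = 2 × 5 × 5 × 12 × 5 = 3000
[tube E] = 8.00 × 10^5 copies/μL / 3000 = 267 copies/μL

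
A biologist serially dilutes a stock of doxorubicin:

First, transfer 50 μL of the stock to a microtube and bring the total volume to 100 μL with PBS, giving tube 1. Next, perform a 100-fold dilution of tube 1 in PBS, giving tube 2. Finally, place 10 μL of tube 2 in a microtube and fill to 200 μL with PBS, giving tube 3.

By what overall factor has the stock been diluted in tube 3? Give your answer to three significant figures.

Step 1: 50 μL brought to 100 μL → factor 100/50 = 2
Step 2: 100-fold → factor 100
Step 3: 10 μL brought to 200 μL → factor 200/10 = 20
Overall dilution factor = 2 × 100 × 20 = 4000

4.00 × 10^3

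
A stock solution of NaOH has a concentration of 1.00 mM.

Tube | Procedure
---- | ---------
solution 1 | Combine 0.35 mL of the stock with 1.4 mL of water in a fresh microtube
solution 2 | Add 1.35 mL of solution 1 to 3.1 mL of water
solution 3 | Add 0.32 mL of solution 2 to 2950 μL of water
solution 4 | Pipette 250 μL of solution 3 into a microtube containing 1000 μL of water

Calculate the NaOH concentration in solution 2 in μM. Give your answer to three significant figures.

60.7 μM

Step 1: 0.35 mL + 1.4 mL = 1.75 mL total → factor 1.75/0.35 = 5
Step 2: 1.35 mL + 3.1 mL = 4.45 mL total → factor 4.45/1.35 = 3.2963
Dilution factor through solution 2 = 5 × 3.2963 = 16.481
[solution 2] = 1.00 mM / 16.481 = 0.06067 mM = 60.7 μM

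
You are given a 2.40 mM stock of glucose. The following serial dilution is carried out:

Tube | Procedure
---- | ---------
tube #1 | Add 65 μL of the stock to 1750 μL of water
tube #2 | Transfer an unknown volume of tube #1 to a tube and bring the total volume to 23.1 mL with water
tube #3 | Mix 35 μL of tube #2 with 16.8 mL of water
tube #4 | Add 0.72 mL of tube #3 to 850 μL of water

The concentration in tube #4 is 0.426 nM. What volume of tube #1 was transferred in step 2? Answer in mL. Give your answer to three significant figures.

0.120 mL

Step 1: 65 μL + 1750 μL = 1815 μL total → factor 1815/65 = 27.923
Step 2: v brought to 23.1 mL → factor = 23.1 mL/v
Step 3: 35 μL + 16.8 mL = 16835 μL total → factor 16835/35 = 481
Step 4: 0.72 mL + 850 μL = 1.57 mL total → factor 1.57/0.72 = 2.1806
Product of known-step factors = 29287
Overall factor = 2.40 mM / (0.426 nM) = 5.6338 × 10^6
Step-2 factor = 5.6338 × 10^6 / 29287 = 192.37
v = 23.1 mL / 192.37 = 0.120 mL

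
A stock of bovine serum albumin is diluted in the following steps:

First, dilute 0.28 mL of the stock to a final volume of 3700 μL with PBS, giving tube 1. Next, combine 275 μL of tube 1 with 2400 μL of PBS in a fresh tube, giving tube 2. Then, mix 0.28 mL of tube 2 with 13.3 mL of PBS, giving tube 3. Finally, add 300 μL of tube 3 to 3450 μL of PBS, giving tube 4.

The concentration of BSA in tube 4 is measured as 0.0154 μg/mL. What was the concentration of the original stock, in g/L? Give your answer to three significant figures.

Step 1: 0.28 mL brought to 3700 μL → factor 3.7/0.28 = 13.214
Step 2: 275 μL + 2400 μL = 2675 μL total → factor 2675/275 = 9.7273
Step 3: 0.28 mL + 13.3 mL = 13.58 mL total → factor 13.58/0.28 = 48.5
Step 4: 300 μL + 3450 μL = 3750 μL total → factor 3750/300 = 12.5
Overall dilution factor = 13.214 × 9.7273 × 48.5 × 12.5 = 77927
Stock = 0.0154 μg/mL × 77927 = 1200 μg/mL = 1.20 g/L

1.20 g/L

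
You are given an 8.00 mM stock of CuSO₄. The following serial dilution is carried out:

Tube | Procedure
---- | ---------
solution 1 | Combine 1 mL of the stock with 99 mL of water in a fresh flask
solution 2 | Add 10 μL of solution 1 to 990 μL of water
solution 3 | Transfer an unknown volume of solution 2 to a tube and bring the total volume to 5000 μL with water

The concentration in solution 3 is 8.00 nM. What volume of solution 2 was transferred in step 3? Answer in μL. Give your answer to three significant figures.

Step 1: 1 mL + 99 mL = 100 mL total → factor 100/1 = 100
Step 2: 10 μL + 990 μL = 1000 μL total → factor 1000/10 = 100
Step 3: v brought to 5000 μL → factor = 5000 μL/v
Product of known-step factors = 10000
Overall factor = 8.00 mM / (8.00 nM) = 1 × 10^6
Step-3 factor = 1 × 10^6 / 10000 = 100
v = 5000 μL / 100 = 50.0 μL

50.0 μL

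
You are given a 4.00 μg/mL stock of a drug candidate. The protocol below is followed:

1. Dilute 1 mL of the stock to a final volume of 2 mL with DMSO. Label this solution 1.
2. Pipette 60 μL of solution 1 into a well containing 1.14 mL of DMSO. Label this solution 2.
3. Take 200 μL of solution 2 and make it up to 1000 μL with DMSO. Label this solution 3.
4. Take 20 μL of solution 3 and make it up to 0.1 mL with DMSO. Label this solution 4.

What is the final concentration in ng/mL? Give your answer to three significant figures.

4.00 ng/mL

Step 1: 1 mL brought to 2 mL → factor 2/1 = 2
Step 2: 60 μL + 1.14 mL = 1200 μL total → factor 1200/60 = 20
Step 3: 200 μL brought to 1000 μL → factor 1000/200 = 5
Step 4: 20 μL brought to 0.1 mL → factor 100/20 = 5
Overall dilution factor = 2 × 20 × 5 × 5 = 1000
Final = 4.00 μg/mL / 1000 = 0.004000 μg/mL = 4.00 ng/mL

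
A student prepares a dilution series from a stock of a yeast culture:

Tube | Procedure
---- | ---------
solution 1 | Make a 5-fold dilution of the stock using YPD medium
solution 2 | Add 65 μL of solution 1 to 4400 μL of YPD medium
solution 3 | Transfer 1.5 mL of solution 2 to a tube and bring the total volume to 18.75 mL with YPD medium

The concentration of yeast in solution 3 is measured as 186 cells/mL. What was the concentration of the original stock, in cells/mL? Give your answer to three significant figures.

Step 1: 5-fold → factor 5
Step 2: 65 μL + 4400 μL = 4465 μL total → factor 4465/65 = 68.692
Step 3: 1.5 mL brought to 18.75 mL → factor 18.75/1.5 = 12.5
Overall dilution factor = 5 × 68.692 × 12.5 = 4293.3
Stock = 186 cells/mL × 4293.3 = 7.99 × 10^5 cells/mL

7.99 × 10^5 cells/mL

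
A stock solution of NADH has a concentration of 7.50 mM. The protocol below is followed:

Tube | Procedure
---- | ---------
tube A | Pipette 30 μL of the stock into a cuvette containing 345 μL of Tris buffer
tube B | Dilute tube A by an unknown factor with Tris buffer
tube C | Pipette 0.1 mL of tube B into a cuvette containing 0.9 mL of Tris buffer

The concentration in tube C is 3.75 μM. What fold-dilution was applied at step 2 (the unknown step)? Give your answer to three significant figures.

16.0-fold

Step 1: 30 μL + 345 μL = 375 μL total → factor 375/30 = 12.5
Step 2: unknown factor x
Step 3: 0.1 mL + 0.9 mL = 1 mL total → factor 1/0.1 = 10
Product of known-step factors = 125
Overall factor = 7.50 mM / (3.75 μM) = 2000
x = 2000 / 125 = 16.0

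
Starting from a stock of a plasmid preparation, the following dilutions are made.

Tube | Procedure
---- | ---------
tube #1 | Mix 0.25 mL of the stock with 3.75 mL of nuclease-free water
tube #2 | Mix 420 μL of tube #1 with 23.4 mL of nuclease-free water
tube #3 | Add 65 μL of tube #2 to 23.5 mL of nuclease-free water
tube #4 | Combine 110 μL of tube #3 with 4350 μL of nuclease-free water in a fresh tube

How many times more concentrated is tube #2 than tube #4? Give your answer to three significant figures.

1.47 × 10^4

Step 1: 0.25 mL + 3.75 mL = 4 mL total → factor 4/0.25 = 16
Step 2: 420 μL + 23.4 mL = 23820 μL total → factor 23820/420 = 56.714
Step 3: 65 μL + 23.5 mL = 23565 μL total → factor 23565/65 = 362.54
Step 4: 110 μL + 4350 μL = 4460 μL total → factor 4460/110 = 40.545
Dilution factor to tube #2 = 907.43; to tube #4 = 1.3339 × 10^7
[tube #2]/[tube #4] = (factor to tube #4)/(factor to tube #2) = 1.3339 × 10^7/907.43 = 1.47 × 10^4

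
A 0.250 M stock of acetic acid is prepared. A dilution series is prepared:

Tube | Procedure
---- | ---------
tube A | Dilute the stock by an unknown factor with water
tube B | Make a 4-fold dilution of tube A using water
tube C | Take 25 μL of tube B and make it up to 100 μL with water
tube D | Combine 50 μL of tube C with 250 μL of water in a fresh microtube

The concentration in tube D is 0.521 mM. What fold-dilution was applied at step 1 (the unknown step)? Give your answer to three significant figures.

5.00-fold

Step 1: unknown factor x
Step 2: 4-fold → factor 4
Step 3: 25 μL brought to 100 μL → factor 100/25 = 4
Step 4: 50 μL + 250 μL = 300 μL total → factor 300/50 = 6
Product of known-step factors = 96
Overall factor = 0.250 M / (0.521 mM) = 479.85
x = 479.85 / 96 = 5.00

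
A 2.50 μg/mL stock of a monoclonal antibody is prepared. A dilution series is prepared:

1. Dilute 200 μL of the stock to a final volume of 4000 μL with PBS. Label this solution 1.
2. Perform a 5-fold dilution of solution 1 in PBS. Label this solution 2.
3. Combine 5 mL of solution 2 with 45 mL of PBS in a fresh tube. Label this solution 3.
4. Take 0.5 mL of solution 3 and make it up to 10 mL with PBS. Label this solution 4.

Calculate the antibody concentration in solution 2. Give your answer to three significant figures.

Step 1: 200 μL brought to 4000 μL → factor 4000/200 = 20
Step 2: 5-fold → factor 5
Dilution factor through solution 2 = 20 × 5 = 100
[solution 2] = 2.50 μg/mL / 100 = 0.0250 μg/mL

0.0250 μg/mL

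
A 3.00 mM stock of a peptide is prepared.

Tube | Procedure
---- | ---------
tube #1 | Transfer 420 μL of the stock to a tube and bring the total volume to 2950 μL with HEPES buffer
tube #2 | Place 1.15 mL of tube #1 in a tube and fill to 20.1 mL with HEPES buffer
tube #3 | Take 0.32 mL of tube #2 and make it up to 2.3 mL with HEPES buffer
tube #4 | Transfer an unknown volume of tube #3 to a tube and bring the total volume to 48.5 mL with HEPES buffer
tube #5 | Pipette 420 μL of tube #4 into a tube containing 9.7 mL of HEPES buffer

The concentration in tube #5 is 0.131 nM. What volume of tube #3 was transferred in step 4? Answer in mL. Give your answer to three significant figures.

0.0450 mL

Step 1: 420 μL brought to 2950 μL → factor 2950/420 = 7.0238
Step 2: 1.15 mL brought to 20.1 mL → factor 20.1/1.15 = 17.478
Step 3: 0.32 mL brought to 2.3 mL → factor 2.3/0.32 = 7.1875
Step 4: v brought to 48.5 mL → factor = 48.5 mL/v
Step 5: 420 μL + 9.7 mL = 10120 μL total → factor 10120/420 = 24.095
Product of known-step factors = 21261
Overall factor = 3.00 mM / (0.131 nM) = 2.2901 × 10^7
Step-4 factor = 2.2901 × 10^7 / 21261 = 1077.1
v = 48.5 mL / 1077.1 = 0.0450 mL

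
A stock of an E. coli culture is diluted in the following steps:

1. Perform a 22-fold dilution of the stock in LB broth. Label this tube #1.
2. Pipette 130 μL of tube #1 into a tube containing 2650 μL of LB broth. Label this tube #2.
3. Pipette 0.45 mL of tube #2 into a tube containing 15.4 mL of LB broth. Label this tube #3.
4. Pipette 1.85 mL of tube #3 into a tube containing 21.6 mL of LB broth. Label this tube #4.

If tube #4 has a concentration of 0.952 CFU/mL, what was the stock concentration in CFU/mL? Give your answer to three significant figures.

2.00 × 10^5 CFU/mL

Step 1: 22-fold → factor 22
Step 2: 130 μL + 2650 μL = 2780 μL total → factor 2780/130 = 21.385
Step 3: 0.45 mL + 15.4 mL = 15.85 mL total → factor 15.85/0.45 = 35.222
Step 4: 1.85 mL + 21.6 mL = 23.45 mL total → factor 23.45/1.85 = 12.676
Overall dilution factor = 22 × 21.385 × 35.222 × 12.676 = 2.1004 × 10^5
Stock = 0.952 CFU/mL × 2.1004 × 10^5 = 2.00 × 10^5 CFU/mL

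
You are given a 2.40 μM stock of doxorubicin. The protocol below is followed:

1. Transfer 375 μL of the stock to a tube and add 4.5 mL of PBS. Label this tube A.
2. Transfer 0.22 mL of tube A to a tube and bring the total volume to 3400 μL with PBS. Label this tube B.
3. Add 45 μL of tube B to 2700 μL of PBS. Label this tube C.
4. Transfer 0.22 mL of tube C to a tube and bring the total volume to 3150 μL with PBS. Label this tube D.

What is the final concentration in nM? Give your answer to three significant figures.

Step 1: 375 μL + 4.5 mL = 4875 μL total → factor 4875/375 = 13
Step 2: 0.22 mL brought to 3400 μL → factor 3.4/0.22 = 15.455
Step 3: 45 μL + 2700 μL = 2745 μL total → factor 2745/45 = 61
Step 4: 0.22 mL brought to 3150 μL → factor 3.15/0.22 = 14.318
Overall dilution factor = 13 × 15.455 × 61 × 14.318 = 1.7548 × 10^5
Final = 2.40 μM / 1.7548 × 10^5 = 1.368 × 10^-5 μM = 0.0137 nM

0.0137 nM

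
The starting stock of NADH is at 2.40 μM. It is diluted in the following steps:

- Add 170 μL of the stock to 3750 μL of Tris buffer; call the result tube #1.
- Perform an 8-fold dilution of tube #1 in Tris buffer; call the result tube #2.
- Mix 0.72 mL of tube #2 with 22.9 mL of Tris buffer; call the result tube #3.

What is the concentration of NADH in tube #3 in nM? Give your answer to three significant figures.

0.397 nM

Step 1: 170 μL + 3750 μL = 3920 μL total → factor 3920/170 = 23.059
Step 2: 8-fold → factor 8
Step 3: 0.72 mL + 22.9 mL = 23.62 mL total → factor 23.62/0.72 = 32.806
Overall dilution factor = 23.059 × 8 × 32.806 = 6051.7
Final = 2.40 μM / 6051.7 = 0.0003966 μM = 0.397 nM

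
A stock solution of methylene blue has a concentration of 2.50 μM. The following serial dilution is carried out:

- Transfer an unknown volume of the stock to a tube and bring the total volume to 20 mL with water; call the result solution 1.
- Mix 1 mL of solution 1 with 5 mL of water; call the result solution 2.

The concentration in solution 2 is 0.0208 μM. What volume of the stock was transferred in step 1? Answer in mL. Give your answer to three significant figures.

0.998 mL

Step 1: v brought to 20 mL → factor = 20 mL/v
Step 2: 1 mL + 5 mL = 6 mL total → factor 6/1 = 6
Product of known-step factors = 6
Overall factor = 2.50 μM / (0.0208 μM) = 120.19
Step-1 factor = 120.19 / 6 = 20.032
v = 20 mL / 20.032 = 0.998 mL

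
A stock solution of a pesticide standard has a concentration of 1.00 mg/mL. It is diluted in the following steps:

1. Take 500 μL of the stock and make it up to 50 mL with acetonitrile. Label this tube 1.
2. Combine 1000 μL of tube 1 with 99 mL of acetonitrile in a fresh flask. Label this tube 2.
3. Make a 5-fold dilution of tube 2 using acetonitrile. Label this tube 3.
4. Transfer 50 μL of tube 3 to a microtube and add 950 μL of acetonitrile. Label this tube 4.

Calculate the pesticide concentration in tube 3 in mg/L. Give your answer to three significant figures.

0.0200 mg/L

Step 1: 500 μL brought to 50 mL → factor 50000/500 = 100
Step 2: 1000 μL + 99 mL = 1 × 10^5 μL total → factor 1 × 10^5/1000 = 100
Step 3: 5-fold → factor 5
Dilution factor through tube 3 = 100 × 100 × 5 = 50000
[tube 3] = 1.00 mg/mL / 50000 = 2.000 × 10^-5 mg/mL = 0.0200 mg/L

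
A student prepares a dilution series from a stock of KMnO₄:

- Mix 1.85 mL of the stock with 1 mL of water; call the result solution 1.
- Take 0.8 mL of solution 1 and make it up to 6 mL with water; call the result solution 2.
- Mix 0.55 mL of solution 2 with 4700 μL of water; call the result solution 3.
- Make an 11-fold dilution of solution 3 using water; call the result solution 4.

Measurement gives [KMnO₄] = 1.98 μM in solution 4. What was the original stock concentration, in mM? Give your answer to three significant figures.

Step 1: 1.85 mL + 1 mL = 2.85 mL total → factor 2.85/1.85 = 1.5405
Step 2: 0.8 mL brought to 6 mL → factor 6/0.8 = 7.5
Step 3: 0.55 mL + 4700 μL = 5.25 mL total → factor 5.25/0.55 = 9.5455
Step 4: 11-fold → factor 11
Overall dilution factor = 1.5405 × 7.5 × 9.5455 × 11 = 1213.2
Stock = 1.98 μM × 1213.2 = 2402 μM = 2.40 mM

2.40 mM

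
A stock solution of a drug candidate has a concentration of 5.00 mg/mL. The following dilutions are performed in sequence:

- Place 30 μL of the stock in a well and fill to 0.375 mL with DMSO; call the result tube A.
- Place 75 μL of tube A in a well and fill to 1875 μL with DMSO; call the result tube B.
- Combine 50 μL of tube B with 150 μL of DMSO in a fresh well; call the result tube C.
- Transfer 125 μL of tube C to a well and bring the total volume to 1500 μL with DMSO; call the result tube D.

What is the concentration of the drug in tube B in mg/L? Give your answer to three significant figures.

16.0 mg/L

Step 1: 30 μL brought to 0.375 mL → factor 375/30 = 12.5
Step 2: 75 μL brought to 1875 μL → factor 1875/75 = 25
Dilution factor through tube B = 12.5 × 25 = 312.5
[tube B] = 5.00 mg/mL / 312.5 = 0.01600 mg/mL = 16.0 mg/L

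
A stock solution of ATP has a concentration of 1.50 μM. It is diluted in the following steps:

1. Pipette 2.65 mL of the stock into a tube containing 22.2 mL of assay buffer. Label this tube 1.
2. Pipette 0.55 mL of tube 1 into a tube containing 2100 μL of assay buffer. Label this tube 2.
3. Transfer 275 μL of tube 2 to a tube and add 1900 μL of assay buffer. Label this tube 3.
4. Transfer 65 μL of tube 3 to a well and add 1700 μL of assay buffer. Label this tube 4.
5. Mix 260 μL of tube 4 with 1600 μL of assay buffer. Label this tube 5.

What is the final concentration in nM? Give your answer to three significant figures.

0.0216 nM

Step 1: 2.65 mL + 22.2 mL = 24.85 mL total → factor 24.85/2.65 = 9.3774
Step 2: 0.55 mL + 2100 μL = 2.65 mL total → factor 2.65/0.55 = 4.8182
Step 3: 275 μL + 1900 μL = 2175 μL total → factor 2175/275 = 7.9091
Step 4: 65 μL + 1700 μL = 1765 μL total → factor 1765/65 = 27.154
Step 5: 260 μL + 1600 μL = 1860 μL total → factor 1860/260 = 7.1538
Overall dilution factor = 9.3774 × 4.8182 × 7.9091 × 27.154 × 7.1538 = 69416
Final = 1.50 μM / 69416 = 2.161 × 10^-5 μM = 0.0216 nM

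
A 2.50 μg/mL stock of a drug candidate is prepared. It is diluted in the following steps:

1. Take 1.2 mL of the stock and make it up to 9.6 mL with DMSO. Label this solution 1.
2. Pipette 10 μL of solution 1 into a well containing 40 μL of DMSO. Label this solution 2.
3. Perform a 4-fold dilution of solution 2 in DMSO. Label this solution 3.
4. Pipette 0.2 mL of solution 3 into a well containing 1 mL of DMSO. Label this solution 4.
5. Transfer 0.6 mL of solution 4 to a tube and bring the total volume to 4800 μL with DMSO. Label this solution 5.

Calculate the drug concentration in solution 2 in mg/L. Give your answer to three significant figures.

Step 1: 1.2 mL brought to 9.6 mL → factor 9.6/1.2 = 8
Step 2: 10 μL + 40 μL = 50 μL total → factor 50/10 = 5
Dilution factor through solution 2 = 8 × 5 = 40
[solution 2] = 2.50 μg/mL / 40 = 0.06250 μg/mL = 0.0625 mg/L

0.0625 mg/L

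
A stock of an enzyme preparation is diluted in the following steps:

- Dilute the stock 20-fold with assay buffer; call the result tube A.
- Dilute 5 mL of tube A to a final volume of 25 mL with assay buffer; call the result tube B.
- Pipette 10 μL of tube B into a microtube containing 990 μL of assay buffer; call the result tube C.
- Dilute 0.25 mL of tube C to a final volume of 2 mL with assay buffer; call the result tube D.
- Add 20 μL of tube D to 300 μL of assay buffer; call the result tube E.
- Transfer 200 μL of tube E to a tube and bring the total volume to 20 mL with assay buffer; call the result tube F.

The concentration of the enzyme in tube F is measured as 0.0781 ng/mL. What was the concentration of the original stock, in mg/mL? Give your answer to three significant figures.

Step 1: 20-fold → factor 20
Step 2: 5 mL brought to 25 mL → factor 25/5 = 5
Step 3: 10 μL + 990 μL = 1000 μL total → factor 1000/10 = 100
Step 4: 0.25 mL brought to 2 mL → factor 2/0.25 = 8
Step 5: 20 μL + 300 μL = 320 μL total → factor 320/20 = 16
Step 6: 200 μL brought to 20 mL → factor 20000/200 = 100
Overall dilution factor = 20 × 5 × 100 × 8 × 16 × 100 = 1.28 × 10^8
Stock = 0.0781 ng/mL × 1.28 × 10^8 = 9.997 × 10^6 ng/mL = 10.0 mg/mL

10.0 mg/mL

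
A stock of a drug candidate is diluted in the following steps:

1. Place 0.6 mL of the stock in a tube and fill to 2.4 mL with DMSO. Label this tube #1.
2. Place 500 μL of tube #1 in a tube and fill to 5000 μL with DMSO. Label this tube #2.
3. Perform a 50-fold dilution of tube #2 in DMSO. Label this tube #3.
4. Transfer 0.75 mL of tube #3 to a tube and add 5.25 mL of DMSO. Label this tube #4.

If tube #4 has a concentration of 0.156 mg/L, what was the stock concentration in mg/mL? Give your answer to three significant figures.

2.50 mg/mL

Step 1: 0.6 mL brought to 2.4 mL → factor 2.4/0.6 = 4
Step 2: 500 μL brought to 5000 μL → factor 5000/500 = 10
Step 3: 50-fold → factor 50
Step 4: 0.75 mL + 5.25 mL = 6 mL total → factor 6/0.75 = 8
Overall dilution factor = 4 × 10 × 50 × 8 = 16000
Stock = 0.156 mg/L × 16000 = 2496 mg/L = 2.50 mg/mL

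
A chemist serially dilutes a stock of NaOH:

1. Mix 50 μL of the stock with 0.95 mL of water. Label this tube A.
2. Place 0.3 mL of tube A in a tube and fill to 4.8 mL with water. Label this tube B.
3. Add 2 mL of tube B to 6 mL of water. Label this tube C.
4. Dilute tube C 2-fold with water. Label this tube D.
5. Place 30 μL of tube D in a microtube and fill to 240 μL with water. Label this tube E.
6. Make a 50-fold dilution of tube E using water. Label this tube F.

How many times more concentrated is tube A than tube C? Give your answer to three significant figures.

64.0

Step 1: 50 μL + 0.95 mL = 1000 μL total → factor 1000/50 = 20
Step 2: 0.3 mL brought to 4.8 mL → factor 4.8/0.3 = 16
Step 3: 2 mL + 6 mL = 8 mL total → factor 8/2 = 4
Dilution factor to tube A = 20; to tube C = 1280
[tube A]/[tube C] = (factor to tube C)/(factor to tube A) = 1280/20 = 64.0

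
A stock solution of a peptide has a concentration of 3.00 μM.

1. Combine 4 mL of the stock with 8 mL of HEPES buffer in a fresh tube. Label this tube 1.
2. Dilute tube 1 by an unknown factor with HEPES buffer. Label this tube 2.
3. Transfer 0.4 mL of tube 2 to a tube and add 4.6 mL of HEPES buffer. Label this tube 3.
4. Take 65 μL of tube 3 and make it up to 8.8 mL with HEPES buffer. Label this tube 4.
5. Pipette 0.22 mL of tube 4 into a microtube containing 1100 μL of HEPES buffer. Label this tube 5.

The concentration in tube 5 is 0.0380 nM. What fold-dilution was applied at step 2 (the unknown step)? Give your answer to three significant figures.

Step 1: 4 mL + 8 mL = 12 mL total → factor 12/4 = 3
Step 2: unknown factor x
Step 3: 0.4 mL + 4.6 mL = 5 mL total → factor 5/0.4 = 12.5
Step 4: 65 μL brought to 8.8 mL → factor 8800/65 = 135.38
Step 5: 0.22 mL + 1100 μL = 1.32 mL total → factor 1.32/0.22 = 6
Product of known-step factors = 30462
Overall factor = 3.00 μM / (0.0380 nM) = 78947
x = 78947 / 30462 = 2.59

2.59-fold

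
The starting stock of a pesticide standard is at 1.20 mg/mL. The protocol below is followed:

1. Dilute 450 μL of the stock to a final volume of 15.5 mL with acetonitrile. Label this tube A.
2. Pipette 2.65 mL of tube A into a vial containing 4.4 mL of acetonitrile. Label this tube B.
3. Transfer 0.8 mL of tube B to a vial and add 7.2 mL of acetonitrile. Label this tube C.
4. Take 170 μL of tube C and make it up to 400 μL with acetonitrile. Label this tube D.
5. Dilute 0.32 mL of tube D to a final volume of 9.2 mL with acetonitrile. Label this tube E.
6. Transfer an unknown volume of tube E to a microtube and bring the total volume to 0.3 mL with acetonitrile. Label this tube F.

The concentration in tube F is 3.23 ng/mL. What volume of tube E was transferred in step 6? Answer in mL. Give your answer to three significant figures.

Step 1: 450 μL brought to 15.5 mL → factor 15500/450 = 34.444
Step 2: 2.65 mL + 4.4 mL = 7.05 mL total → factor 7.05/2.65 = 2.6604
Step 3: 0.8 mL + 7.2 mL = 8 mL total → factor 8/0.8 = 10
Step 4: 170 μL brought to 400 μL → factor 400/170 = 2.3529
Step 5: 0.32 mL brought to 9.2 mL → factor 9.2/0.32 = 28.75
Step 6: v brought to 0.3 mL → factor = 0.3 mL/v
Product of known-step factors = 61989
Overall factor = 1.20 mg/mL / (3.23 ng/mL) = 3.7152 × 10^5
Step-6 factor = 3.7152 × 10^5 / 61989 = 5.9933
v = 0.3 mL / 5.9933 = 0.0501 mL

0.0501 mL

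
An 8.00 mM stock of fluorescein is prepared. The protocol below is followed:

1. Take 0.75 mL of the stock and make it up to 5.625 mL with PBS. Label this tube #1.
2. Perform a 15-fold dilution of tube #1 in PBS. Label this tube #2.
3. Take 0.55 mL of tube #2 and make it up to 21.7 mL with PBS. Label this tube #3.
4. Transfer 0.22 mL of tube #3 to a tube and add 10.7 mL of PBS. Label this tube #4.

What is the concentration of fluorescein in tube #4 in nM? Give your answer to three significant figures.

36.3 nM

Step 1: 0.75 mL brought to 5.625 mL → factor 5.625/0.75 = 7.5
Step 2: 15-fold → factor 15
Step 3: 0.55 mL brought to 21.7 mL → factor 21.7/0.55 = 39.455
Step 4: 0.22 mL + 10.7 mL = 10.92 mL total → factor 10.92/0.22 = 49.636
Overall dilution factor = 7.5 × 15 × 39.455 × 49.636 = 2.2032 × 10^5
Final = 8.00 mM / 2.2032 × 10^5 = 3.631 × 10^-5 mM = 36.3 nM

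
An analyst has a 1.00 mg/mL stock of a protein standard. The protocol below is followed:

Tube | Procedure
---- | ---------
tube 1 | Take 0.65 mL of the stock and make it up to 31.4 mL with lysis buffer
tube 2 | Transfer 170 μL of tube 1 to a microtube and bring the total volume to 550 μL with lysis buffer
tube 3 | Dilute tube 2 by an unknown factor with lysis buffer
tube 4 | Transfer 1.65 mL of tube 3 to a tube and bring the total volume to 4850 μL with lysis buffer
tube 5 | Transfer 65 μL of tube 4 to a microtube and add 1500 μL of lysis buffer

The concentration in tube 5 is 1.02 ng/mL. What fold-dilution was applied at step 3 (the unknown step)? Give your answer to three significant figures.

Step 1: 0.65 mL brought to 31.4 mL → factor 31.4/0.65 = 48.308
Step 2: 170 μL brought to 550 μL → factor 550/170 = 3.2353
Step 3: unknown factor x
Step 4: 1.65 mL brought to 4850 μL → factor 4.85/1.65 = 2.9394
Step 5: 65 μL + 1500 μL = 1565 μL total → factor 1565/65 = 24.077
Product of known-step factors = 11061
Overall factor = 1.00 mg/mL / (1.02 ng/mL) = 9.8039 × 10^5
x = 9.8039 × 10^5 / 11061 = 88.6

88.6-fold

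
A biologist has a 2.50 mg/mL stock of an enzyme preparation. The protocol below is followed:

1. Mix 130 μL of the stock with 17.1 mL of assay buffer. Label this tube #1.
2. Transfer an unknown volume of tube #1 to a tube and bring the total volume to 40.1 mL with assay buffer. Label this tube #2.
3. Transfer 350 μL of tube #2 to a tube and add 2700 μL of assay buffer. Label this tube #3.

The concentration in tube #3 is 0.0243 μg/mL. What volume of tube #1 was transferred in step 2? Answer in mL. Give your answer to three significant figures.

Step 1: 130 μL + 17.1 mL = 17230 μL total → factor 17230/130 = 132.54
Step 2: v brought to 40.1 mL → factor = 40.1 mL/v
Step 3: 350 μL + 2700 μL = 3050 μL total → factor 3050/350 = 8.7143
Product of known-step factors = 1155
Overall factor = 2.50 mg/mL / (0.0243 μg/mL) = 1.0288 × 10^5
Step-2 factor = 1.0288 × 10^5 / 1155 = 89.076
v = 40.1 mL / 89.076 = 0.450 mL

0.450 mL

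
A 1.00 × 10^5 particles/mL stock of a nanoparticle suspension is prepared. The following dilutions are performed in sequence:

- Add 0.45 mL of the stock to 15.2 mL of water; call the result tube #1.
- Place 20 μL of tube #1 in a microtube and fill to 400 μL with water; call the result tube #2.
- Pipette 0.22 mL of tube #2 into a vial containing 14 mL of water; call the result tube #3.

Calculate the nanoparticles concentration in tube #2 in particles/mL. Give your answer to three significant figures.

Step 1: 0.45 mL + 15.2 mL = 15.65 mL total → factor 15.65/0.45 = 34.778
Step 2: 20 μL brought to 400 μL → factor 400/20 = 20
Dilution factor through tube #2 = 34.778 × 20 = 695.56
[tube #2] = 1.00 × 10^5 particles/mL / 695.56 = 144 particles/mL

144 particles/mL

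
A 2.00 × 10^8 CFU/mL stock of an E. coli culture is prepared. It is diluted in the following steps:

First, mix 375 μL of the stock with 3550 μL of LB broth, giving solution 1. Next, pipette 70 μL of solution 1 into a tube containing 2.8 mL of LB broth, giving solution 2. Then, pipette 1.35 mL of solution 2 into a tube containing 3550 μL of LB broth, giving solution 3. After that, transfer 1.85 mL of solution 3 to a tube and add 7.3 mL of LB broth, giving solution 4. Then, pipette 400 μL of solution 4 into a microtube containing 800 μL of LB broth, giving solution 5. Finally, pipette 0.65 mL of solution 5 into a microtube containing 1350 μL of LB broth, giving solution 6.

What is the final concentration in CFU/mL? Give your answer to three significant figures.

Step 1: 375 μL + 3550 μL = 3925 μL total → factor 3925/375 = 10.467
Step 2: 70 μL + 2.8 mL = 2870 μL total → factor 2870/70 = 41
Step 3: 1.35 mL + 3550 μL = 4.9 mL total → factor 4.9/1.35 = 3.6296
Step 4: 1.85 mL + 7.3 mL = 9.15 mL total → factor 9.15/1.85 = 4.9459
Step 5: 400 μL + 800 μL = 1200 μL total → factor 1200/400 = 3
Step 6: 0.65 mL + 1350 μL = 2 mL total → factor 2/0.65 = 3.0769
Overall dilution factor = 10.467 × 41 × 3.6296 × 4.9459 × 3 × 3.0769 = 71112
Final = 2.00 × 10^8 CFU/mL / 71112 = 2.81 × 10^3 CFU/mL

2.81 × 10^3 CFU/mL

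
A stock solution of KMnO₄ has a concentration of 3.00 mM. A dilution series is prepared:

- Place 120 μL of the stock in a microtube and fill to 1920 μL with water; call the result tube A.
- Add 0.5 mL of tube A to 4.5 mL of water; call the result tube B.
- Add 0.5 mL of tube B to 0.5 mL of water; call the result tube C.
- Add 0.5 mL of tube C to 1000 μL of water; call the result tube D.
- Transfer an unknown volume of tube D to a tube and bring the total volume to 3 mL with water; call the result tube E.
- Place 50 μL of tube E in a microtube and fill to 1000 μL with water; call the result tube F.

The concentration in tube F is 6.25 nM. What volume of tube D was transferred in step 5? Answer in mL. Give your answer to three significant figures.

0.120 mL

Step 1: 120 μL brought to 1920 μL → factor 1920/120 = 16
Step 2: 0.5 mL + 4.5 mL = 5 mL total → factor 5/0.5 = 10
Step 3: 0.5 mL + 0.5 mL = 1 mL total → factor 1/0.5 = 2
Step 4: 0.5 mL + 1000 μL = 1.5 mL total → factor 1.5/0.5 = 3
Step 5: v brought to 3 mL → factor = 3 mL/v
Step 6: 50 μL brought to 1000 μL → factor 1000/50 = 20
Product of known-step factors = 19200
Overall factor = 3.00 mM / (6.25 nM) = 4.8 × 10^5
Step-5 factor = 4.8 × 10^5 / 19200 = 25
v = 3 mL / 25 = 0.120 mL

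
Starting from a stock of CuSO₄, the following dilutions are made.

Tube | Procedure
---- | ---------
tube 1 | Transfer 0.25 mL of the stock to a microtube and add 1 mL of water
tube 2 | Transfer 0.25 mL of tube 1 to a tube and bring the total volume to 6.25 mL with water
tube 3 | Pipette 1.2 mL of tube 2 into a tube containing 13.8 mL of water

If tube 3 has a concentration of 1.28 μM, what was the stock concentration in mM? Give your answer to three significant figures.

Step 1: 0.25 mL + 1 mL = 1.25 mL total → factor 1.25/0.25 = 5
Step 2: 0.25 mL brought to 6.25 mL → factor 6.25/0.25 = 25
Step 3: 1.2 mL + 13.8 mL = 15 mL total → factor 15/1.2 = 12.5
Overall dilution factor = 5 × 25 × 12.5 = 1562.5
Stock = 1.28 μM × 1562.5 = 2000 μM = 2.00 mM

2.00 mM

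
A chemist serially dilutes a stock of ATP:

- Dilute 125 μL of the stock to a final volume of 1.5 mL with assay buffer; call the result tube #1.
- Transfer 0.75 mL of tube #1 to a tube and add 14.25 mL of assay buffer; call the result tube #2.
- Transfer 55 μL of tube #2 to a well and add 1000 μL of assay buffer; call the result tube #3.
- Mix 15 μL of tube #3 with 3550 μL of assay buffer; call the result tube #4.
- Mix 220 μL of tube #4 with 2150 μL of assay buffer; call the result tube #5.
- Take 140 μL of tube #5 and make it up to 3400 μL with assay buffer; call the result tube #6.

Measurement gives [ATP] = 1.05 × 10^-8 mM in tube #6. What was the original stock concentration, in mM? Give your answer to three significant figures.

Step 1: 125 μL brought to 1.5 mL → factor 1500/125 = 12
Step 2: 0.75 mL + 14.25 mL = 15 mL total → factor 15/0.75 = 20
Step 3: 55 μL + 1000 μL = 1055 μL total → factor 1055/55 = 19.182
Step 4: 15 μL + 3550 μL = 3565 μL total → factor 3565/15 = 237.67
Step 5: 220 μL + 2150 μL = 2370 μL total → factor 2370/220 = 10.773
Step 6: 140 μL brought to 3400 μL → factor 3400/140 = 24.286
Overall dilution factor = 12 × 20 × 19.182 × 237.67 × 10.773 × 24.286 = 2.8625 × 10^8
Stock = 1.05 × 10^-8 mM × 2.8625 × 10^8 = 3.01 mM

3.01 mM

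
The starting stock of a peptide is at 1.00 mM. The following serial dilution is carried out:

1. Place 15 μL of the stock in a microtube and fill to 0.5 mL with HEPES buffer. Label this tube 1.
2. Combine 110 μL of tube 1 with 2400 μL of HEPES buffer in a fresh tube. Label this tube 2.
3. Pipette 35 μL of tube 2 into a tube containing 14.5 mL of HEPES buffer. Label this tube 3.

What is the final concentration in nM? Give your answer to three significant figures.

Step 1: 15 μL brought to 0.5 mL → factor 500/15 = 33.333
Step 2: 110 μL + 2400 μL = 2510 μL total → factor 2510/110 = 22.818
Step 3: 35 μL + 14.5 mL = 14535 μL total → factor 14535/35 = 415.29
Overall dilution factor = 33.333 × 22.818 × 415.29 = 3.1587 × 10^5
Final = 1.00 mM / 3.1587 × 10^5 = 3.166 × 10^-6 mM = 3.17 nM

3.17 nM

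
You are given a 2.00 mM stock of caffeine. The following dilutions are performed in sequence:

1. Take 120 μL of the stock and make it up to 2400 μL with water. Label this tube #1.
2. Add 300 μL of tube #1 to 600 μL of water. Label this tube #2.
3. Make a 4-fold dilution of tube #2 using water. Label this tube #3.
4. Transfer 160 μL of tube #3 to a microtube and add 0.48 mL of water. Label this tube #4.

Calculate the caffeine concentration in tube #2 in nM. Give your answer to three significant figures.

Step 1: 120 μL brought to 2400 μL → factor 2400/120 = 20
Step 2: 300 μL + 600 μL = 900 μL total → factor 900/300 = 3
Dilution factor through tube #2 = 20 × 3 = 60
[tube #2] = 2.00 mM / 60 = 0.03333 mM = 3.33 × 10^4 nM

3.33 × 10^4 nM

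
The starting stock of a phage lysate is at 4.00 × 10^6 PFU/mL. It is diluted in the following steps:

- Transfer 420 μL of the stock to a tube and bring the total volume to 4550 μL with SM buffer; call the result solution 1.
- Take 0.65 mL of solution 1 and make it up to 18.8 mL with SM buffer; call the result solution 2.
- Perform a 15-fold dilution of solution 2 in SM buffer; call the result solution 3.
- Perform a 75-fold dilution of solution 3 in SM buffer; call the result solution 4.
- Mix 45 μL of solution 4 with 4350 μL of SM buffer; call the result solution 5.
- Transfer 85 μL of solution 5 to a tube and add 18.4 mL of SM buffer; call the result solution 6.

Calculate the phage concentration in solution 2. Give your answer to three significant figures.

Step 1: 420 μL brought to 4550 μL → factor 4550/420 = 10.833
Step 2: 0.65 mL brought to 18.8 mL → factor 18.8/0.65 = 28.923
Dilution factor through solution 2 = 10.833 × 28.923 = 313.33
[solution 2] = 4.00 × 10^6 PFU/mL / 313.33 = 1.28 × 10^4 PFU/mL

1.28 × 10^4 PFU/mL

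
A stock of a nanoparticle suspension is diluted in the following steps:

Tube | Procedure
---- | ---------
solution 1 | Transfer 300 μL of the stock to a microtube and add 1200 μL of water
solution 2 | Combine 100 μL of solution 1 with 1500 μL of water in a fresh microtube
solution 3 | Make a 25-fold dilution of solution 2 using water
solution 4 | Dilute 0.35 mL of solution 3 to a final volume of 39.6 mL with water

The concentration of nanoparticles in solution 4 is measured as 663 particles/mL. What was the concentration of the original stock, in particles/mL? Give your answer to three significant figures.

1.50 × 10^8 particles/mL

Step 1: 300 μL + 1200 μL = 1500 μL total → factor 1500/300 = 5
Step 2: 100 μL + 1500 μL = 1600 μL total → factor 1600/100 = 16
Step 3: 25-fold → factor 25
Step 4: 0.35 mL brought to 39.6 mL → factor 39.6/0.35 = 113.14
Overall dilution factor = 5 × 16 × 25 × 113.14 = 2.2629 × 10^5
Stock = 663 particles/mL × 2.2629 × 10^5 = 1.50 × 10^8 particles/mL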